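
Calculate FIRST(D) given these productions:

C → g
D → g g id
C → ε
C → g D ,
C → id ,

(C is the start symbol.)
From D → g g id:
  - g is a terminal: add 'g' and stop

Collecting: FIRST(D) = { 'g' }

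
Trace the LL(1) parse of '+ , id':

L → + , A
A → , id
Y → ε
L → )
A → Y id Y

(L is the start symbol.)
Stack is shown with the top on the left.

Stack     Input     Action
--------------------------
L $       + , id $  output L → + , A
+ , A $   + , id $  match '+'
, A $     , id $    match ','
A $       id $      output A → Y id Y
Y id Y $  id $      output Y → ε
id Y $    id $      match 'id'
Y $       $         output Y → ε
$         $         accept

The string is accepted.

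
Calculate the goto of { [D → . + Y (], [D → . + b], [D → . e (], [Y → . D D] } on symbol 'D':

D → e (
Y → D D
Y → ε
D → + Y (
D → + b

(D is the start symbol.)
{ [D → . + Y (], [D → . + b], [D → . e (], [Y → D . D] }

GOTO(I, 'D') = CLOSURE({ [A → αX.β] : [A → α.Xβ] ∈ I, X = 'D' })

Items with dot before 'D', with the dot advanced:
  [Y → . D D] → [Y → D . D]
Closure of the advanced items:
  [Y → D . D] has the dot before D: add [D → . e (], [D → . + Y (], [D → . + b]

GOTO = { [D → . + Y (], [D → . + b], [D → . e (], [Y → D . D] }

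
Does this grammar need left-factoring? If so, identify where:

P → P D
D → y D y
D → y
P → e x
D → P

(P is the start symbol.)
Yes, D has productions with common prefix 'y'

Left-factoring is needed when two productions for the same non-terminal
share a common prefix on the right-hand side.

Productions for P:
  P → P D
  P → e x
Productions for D:
  D → y D y
  D → y
  D → P

Found common prefix 'y' in productions for D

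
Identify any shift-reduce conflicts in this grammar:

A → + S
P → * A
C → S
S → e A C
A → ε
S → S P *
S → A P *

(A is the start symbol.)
Yes — I0: [A → .] vs [A → . + S]; I1: [A → .] vs [A → . + S]; I4: [A → + S .] vs [P → . * A]; I5: [A → .] vs [A → . + S]; I6: [A → .] vs [A → . + S]; I8: [C → S .] vs [P → . * A]; I9: [A → .] vs [A → . + S]

Augment with A' → A and build the canonical LR(0) collection (I0 = CLOSURE({[A' → . A]}), then GOTO on every symbol after a dot until no new states appear). It has 15 states:
  I0: { [A → . + S], [A → .], [A' → . A] }  — shift, reduce
  I1: { [A → + . S], [A → . + S], [A → .], [S → . A P *], [S → . S P *], [S → . e A C] }  — shift, reduce
  I2: { [A' → A .] }  — accept
  I3: { [P → . * A], [S → A . P *] }  — shift
  I4: { [A → + S .], [P → . * A], [S → S . P *] }  — shift, reduce
  I5: { [A → . + S], [A → .], [S → e . A C] }  — shift, reduce
  I6: { [A → . + S], [A → .], [C → . S], [S → . A P *], [S → . S P *], [S → . e A C], [S → e A . C] }  — shift, reduce
  I7: { [S → e A C .] }  — reduce
  I8: { [C → S .], [P → . * A], [S → S . P *] }  — shift, reduce
  I9: { [A → . + S], [A → .], [P → * . A] }  — shift, reduce
  I10: { [S → S P . *] }  — shift
  I11: { [S → S P * .] }  — reduce
  I12: { [P → * A .] }  — reduce
  I13: { [S → A P . *] }  — shift
  I14: { [S → A P * .] }  — reduce

I0 contains reduce item [A → .] and shift item [A → . + S] — shift-reduce conflict.
I1 contains reduce item [A → .] and shift items [A → . + S], [S → . e A C] — shift-reduce conflict.
I4 contains reduce item [A → + S .] and shift item [P → . * A] — shift-reduce conflict.
I5 contains reduce item [A → .] and shift item [A → . + S] — shift-reduce conflict.
I6 contains reduce item [A → .] and shift items [A → . + S], [S → . e A C] — shift-reduce conflict.
I8 contains reduce item [C → S .] and shift item [P → . * A] — shift-reduce conflict.
I9 contains reduce item [A → .] and shift item [A → . + S] — shift-reduce conflict.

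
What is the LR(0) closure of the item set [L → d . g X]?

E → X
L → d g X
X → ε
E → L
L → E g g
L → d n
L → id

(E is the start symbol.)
To compute CLOSURE, for each item [A → α.Bβ] where B is a non-terminal, add [B → .γ] for all productions B → γ; repeat for the newly added items until nothing changes.

Start with: [L → d . g X]
The dot precedes the terminal g, so nothing is added.

CLOSURE = { [L → d . g X] }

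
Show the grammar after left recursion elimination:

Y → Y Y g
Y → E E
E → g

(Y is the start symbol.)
Y is directly left-recursive. The standard transformation for
  A → A α₁ | ... | A α_m | β₁ | ... | β_n
is
  A  → β₁ A' | ... | β_n A'
  A' → α₁ A' | ... | α_m A' | ε

Y → E E becomes Y → E E Y'
Y → Y Y g becomes Y' → Y g Y'
Add Y' → ε

Productions for other non-terminals are unchanged:
  E → g

Resulting grammar:
Y → E E Y'
Y' → Y g Y'
Y' → ε
E → g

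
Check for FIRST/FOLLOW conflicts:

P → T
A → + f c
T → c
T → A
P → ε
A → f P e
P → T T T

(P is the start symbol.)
Nullable non-terminals: P.
FIRST sets used below: FIRST(T) = { '+', 'c', 'f' }

P: nullable alternative(s) P → ε; FOLLOW(P) = { $, 'e' }
  P → T: FIRST \ {ε} = { '+', 'c', 'f' } — disjoint from FOLLOW(P)
  P → ε: FIRST \ {ε} = { } — this is the only nullable alternative, skip
  P → T T T: FIRST \ {ε} = { '+', 'c', 'f' } — disjoint from FOLLOW(P)

A, T have no nullable alternative, so no FIRST/FOLLOW check is needed there.

No FIRST/FOLLOW conflicts found.

Answer: No FIRST/FOLLOW conflicts.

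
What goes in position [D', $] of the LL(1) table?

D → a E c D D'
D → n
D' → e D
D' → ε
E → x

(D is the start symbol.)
D' → ε

To find M[D', $], we find productions for D' where $ is in the predict set (PREDICT(N → α) = (FIRST(α) \ {ε}) ∪ (FOLLOW(N) if α ⇒* ε)).

Relevant sets:
  FOLLOW(D') = { $, 'e' }

D' → e D: PREDICT = { 'e' }
D' → ε: PREDICT = { $, 'e' }
  $ is in predict set, so this production goes in M[D', $]

M[D', $] = D' → ε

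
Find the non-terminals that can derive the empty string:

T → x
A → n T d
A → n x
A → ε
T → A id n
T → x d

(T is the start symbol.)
{ 'A' }

A non-terminal is nullable if it can derive ε (the empty string): either it has an ε-production, or it has a production whose right-hand side consists entirely of nullable non-terminals.

ε-productions: A → ε
So A is immediately nullable.
No further non-terminal can be added: every production for the remaining non-terminals contains a terminal or a non-nullable non-terminal.
Nullable = { 'A' }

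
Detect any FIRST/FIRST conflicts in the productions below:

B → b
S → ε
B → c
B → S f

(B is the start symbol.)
No FIRST/FIRST conflicts.

A FIRST/FIRST conflict occurs when two productions N → α and N → β for the same non-terminal have FIRST(α) ∩ FIRST(β) ≠ ∅ (with ε ∈ FIRST of a nullable right-hand side, so two nullable alternatives also conflict).

FIRST sets of the non-terminals at (or reachable through a nullable prefix from) the front of some alternative:
  FIRST(S) = { ε }

Productions for B:
  B → b: FIRST = { 'b' }
  B → c: FIRST = { 'c' }
  B → S f: FIRST = { 'f' }
S has only one production, so no FIRST/FIRST conflict is possible there.

All alternatives of each non-terminal have pairwise disjoint FIRST sets.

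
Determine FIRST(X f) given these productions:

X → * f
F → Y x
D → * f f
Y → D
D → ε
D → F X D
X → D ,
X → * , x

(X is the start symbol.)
{ '*', ',', 'x' }

FIRST sets of the non-terminals involved (from the grammar, by fixed-point iteration):
  FIRST(X) = { '*', ',', 'x' }

To compute FIRST(X f), process the symbols left to right:
Symbol X is a non-terminal. Add FIRST(X) \ {ε} = { '*', ',', 'x' }
X is not nullable (ε ∉ FIRST(X)), so stop here.
FIRST(X f) = { '*', ',', 'x' }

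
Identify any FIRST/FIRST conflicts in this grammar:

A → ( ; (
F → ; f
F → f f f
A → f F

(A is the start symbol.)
No FIRST/FIRST conflicts.

Productions for A:
  A → ( ; (: FIRST = { '(' }
  A → f F: FIRST = { 'f' }
Productions for F:
  F → ; f: FIRST = { ';' }
  F → f f f: FIRST = { 'f' }

All alternatives of each non-terminal have pairwise disjoint FIRST sets.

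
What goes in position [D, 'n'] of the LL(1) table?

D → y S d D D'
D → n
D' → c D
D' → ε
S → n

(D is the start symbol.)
To find M[D, 'n'], we find productions for D where 'n' is in the predict set (PREDICT(N → α) = (FIRST(α) \ {ε}) ∪ (FOLLOW(N) if α ⇒* ε)).

D → y S d D D': PREDICT = { 'y' }
D → n: PREDICT = { 'n' }
  'n' is in predict set, so this production goes in M[D, 'n']

M[D, 'n'] = D → n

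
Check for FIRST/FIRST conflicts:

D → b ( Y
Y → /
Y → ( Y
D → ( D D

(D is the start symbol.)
Productions for D:
  D → b ( Y: FIRST = { 'b' }
  D → ( D D: FIRST = { '(' }
Productions for Y:
  Y → /: FIRST = { '/' }
  Y → ( Y: FIRST = { '(' }

All alternatives of each non-terminal have pairwise disjoint FIRST sets.

Answer: No FIRST/FIRST conflicts.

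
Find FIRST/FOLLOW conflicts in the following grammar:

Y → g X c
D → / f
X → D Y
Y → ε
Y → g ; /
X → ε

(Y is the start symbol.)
A FIRST/FOLLOW conflict occurs when a non-terminal N has a nullable alternative N → β (β ⇒* ε) and another alternative N → α with FIRST(α) ∩ FOLLOW(N) ≠ ∅: on such a lookahead the parser cannot decide between expanding α and letting N vanish via β.

Nullable non-terminals: X, Y.
FIRST sets used below: FIRST(D) = { '/' }

X: nullable alternative(s) X → ε; FOLLOW(X) = { 'c' }
  X → D Y: FIRST \ {ε} = { '/' } — disjoint from FOLLOW(X)
  X → ε: FIRST \ {ε} = { } — this is the only nullable alternative, skip

Y: nullable alternative(s) Y → ε; FOLLOW(Y) = { $, 'c' }
  Y → g X c: FIRST \ {ε} = { 'g' } — disjoint from FOLLOW(Y)
  Y → ε: FIRST \ {ε} = { } — this is the only nullable alternative, skip
  Y → g ; /: FIRST \ {ε} = { 'g' } — disjoint from FOLLOW(Y)

D has no nullable alternative, so no FIRST/FOLLOW check is needed there.

No FIRST/FOLLOW conflicts found.

Answer: No FIRST/FOLLOW conflicts.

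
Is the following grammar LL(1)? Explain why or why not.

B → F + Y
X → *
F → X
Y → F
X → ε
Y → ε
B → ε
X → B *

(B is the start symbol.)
No. Predict set conflict for B: { '*' }

Relevant sets:
  FIRST(F) = { '*', '+', ε }
  FIRST(B) = { '*', '+', ε }
  FOLLOW(B) = { $, '*' }
  FOLLOW(X) = { $, '*', '+' }
  FOLLOW(Y) = { $, '*' }

For B:
  PREDICT(B → F '+' Y) = { '*', '+' }
  PREDICT(B → ε) = { $, '*' }
For X:
  PREDICT(X → '*') = { '*' }
  PREDICT(X → ε) = { $, '*', '+' }
  PREDICT(X → B '*') = { '*', '+' }
For Y:
  PREDICT(Y → F) = { $, '*', '+' }
  PREDICT(Y → ε) = { $, '*' }
F has a single production, so nothing to check there.

Conflict found: Predict set conflict for B: { '*' }
The grammar is NOT LL(1).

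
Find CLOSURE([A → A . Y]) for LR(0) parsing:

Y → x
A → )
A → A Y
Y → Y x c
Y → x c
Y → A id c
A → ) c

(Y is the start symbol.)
{ [A → . ) c], [A → . )], [A → . A Y], [A → A . Y], [Y → . A id c], [Y → . Y x c], [Y → . x c], [Y → . x] }

To compute CLOSURE, for each item [A → α.Bβ] where B is a non-terminal, add [B → .γ] for all productions B → γ; repeat for the newly added items until nothing changes.

Start with: [A → A . Y]
  [A → A . Y] has the dot before Y: add [Y → . x], [Y → . Y x c], [Y → . x c], [Y → . A id c]
  [Y → . A id c] has the dot before A: add [A → . )], [A → . A Y], [A → . ) c]
No further items can be added.

CLOSURE = { [A → . ) c], [A → . )], [A → . A Y], [A → A . Y], [Y → . A id c], [Y → . Y x c], [Y → . x c], [Y → . x] }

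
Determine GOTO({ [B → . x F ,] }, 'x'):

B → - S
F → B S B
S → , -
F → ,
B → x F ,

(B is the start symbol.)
GOTO(I, 'x') = CLOSURE({ [A → αX.β] : [A → α.Xβ] ∈ I, X = 'x' })

Items with dot before 'x', with the dot advanced:
  [B → . x F ,] → [B → x . F ,]
Closure of the advanced items:
  [B → x . F ,] has the dot before F: add [F → . B S B], [F → . ,]
  [F → . B S B] has the dot before B: add [B → . - S], [B → . x F ,]

GOTO = { [B → . - S], [B → . x F ,], [B → x . F ,], [F → . ,], [F → . B S B] }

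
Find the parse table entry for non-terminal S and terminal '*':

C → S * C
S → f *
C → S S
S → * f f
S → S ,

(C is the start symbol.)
S → * f f, S → S ,

To find M[S, '*'], we find productions for S where '*' is in the predict set (PREDICT(N → α) = (FIRST(α) \ {ε}) ∪ (FOLLOW(N) if α ⇒* ε)).

Relevant sets:
  FIRST(S) = { '*', 'f' }

S → f *: PREDICT = { 'f' }
S → * f f: PREDICT = { '*' }
  '*' is in predict set, so this production goes in M[S, '*']
S → S ,: PREDICT = { '*', 'f' }
  '*' is in predict set, so this production goes in M[S, '*']

M[S, '*'] = S → * f f, S → S ,  (a multiply-defined cell — the grammar is not LL(1))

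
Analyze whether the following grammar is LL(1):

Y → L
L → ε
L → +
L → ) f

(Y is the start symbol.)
A grammar is LL(1) if for each non-terminal N with multiple productions, the predict sets of those productions are pairwise disjoint, where PREDICT(N → α) = (FIRST(α) \ {ε}) ∪ (FOLLOW(N) if α ⇒* ε).

Relevant sets:
  FOLLOW(L) = { $ }

For L:
  PREDICT(L → ε) = { $ }
  PREDICT(L → '+') = { '+' }
  PREDICT(L → ')' f) = { ')' }
Y has a single production, so nothing to check there.

All predict sets are disjoint. The grammar IS LL(1).

Answer: Yes, the grammar is LL(1).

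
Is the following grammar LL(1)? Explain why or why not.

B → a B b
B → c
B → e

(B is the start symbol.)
A grammar is LL(1) if for each non-terminal N with multiple productions, the predict sets of those productions are pairwise disjoint, where PREDICT(N → α) = (FIRST(α) \ {ε}) ∪ (FOLLOW(N) if α ⇒* ε).

For B:
  PREDICT(B → a B b) = { 'a' }
  PREDICT(B → c) = { 'c' }
  PREDICT(B → e) = { 'e' }

All predict sets are disjoint. The grammar IS LL(1).

Answer: Yes, the grammar is LL(1).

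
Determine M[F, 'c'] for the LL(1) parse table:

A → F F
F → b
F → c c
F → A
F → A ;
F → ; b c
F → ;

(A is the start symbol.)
F → c c, F → A, F → A ;

To find M[F, 'c'], we find productions for F where 'c' is in the predict set (PREDICT(N → α) = (FIRST(α) \ {ε}) ∪ (FOLLOW(N) if α ⇒* ε)).

Relevant sets:
  FIRST(A) = { ';', 'b', 'c' }

F → b: PREDICT = { 'b' }
F → c c: PREDICT = { 'c' }
  'c' is in predict set, so this production goes in M[F, 'c']
F → A: PREDICT = { ';', 'b', 'c' }
  'c' is in predict set, so this production goes in M[F, 'c']
F → A ;: PREDICT = { ';', 'b', 'c' }
  'c' is in predict set, so this production goes in M[F, 'c']
F → ; b c: PREDICT = { ';' }
F → ;: PREDICT = { ';' }

M[F, 'c'] = F → c c, F → A, F → A ;  (a multiply-defined cell — the grammar is not LL(1))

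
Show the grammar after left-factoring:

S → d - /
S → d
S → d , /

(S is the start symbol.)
Left-factoring transforms A → αβ₁ | αβ₂ into A → αA' and A' → β₁ | β₂
(α is the longest common prefix among the alternatives). Repeat until
no nonterminal has two alternatives with a common prefix.

Round 1: S has alternatives sharing prefix 'd'. Introduce S': S → d S'
  Add: S' → - /
  Add: S' → ε
  Add: S' → , /

No remaining common prefixes — done.

Resulting grammar:
S → d S'
S' → - /
S' → ε
S' → , /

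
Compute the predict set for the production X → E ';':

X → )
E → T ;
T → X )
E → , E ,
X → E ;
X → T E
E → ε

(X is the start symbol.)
PREDICT(X → E ';') = (FIRST(RHS) \ {ε}) ∪ (FOLLOW(X) if ε ∈ FIRST(RHS), i.e. RHS ⇒* ε)
FIRST(E) = { ')', ',', ';', ε }
FIRST(E ';') = { ')', ',', ';' }
ε ∉ FIRST(E ';'), so FOLLOW(X) is not added.
PREDICT(X → E ';') = { ')', ',', ';' }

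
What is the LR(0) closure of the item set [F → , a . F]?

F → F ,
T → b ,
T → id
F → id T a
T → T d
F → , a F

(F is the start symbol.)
{ [F → , a . F], [F → . , a F], [F → . F ,], [F → . id T a] }

To compute CLOSURE, for each item [A → α.Bβ] where B is a non-terminal, add [B → .γ] for all productions B → γ; repeat for the newly added items until nothing changes.

Start with: [F → , a . F]
  [F → , a . F] has the dot before F: add [F → . F ,], [F → . id T a], [F → . , a F]
No further items can be added.

CLOSURE = { [F → , a . F], [F → . , a F], [F → . F ,], [F → . id T a] }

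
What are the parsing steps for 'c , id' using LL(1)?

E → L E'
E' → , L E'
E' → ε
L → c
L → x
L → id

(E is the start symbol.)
LL(1) parsing maintains a stack (initially the start symbol over $) and the input. At each step: if the stack top is a terminal, match it against the current input token; if it is a non-terminal N, replace it with the RHS of M[N, lookahead] (the unique production whose predict set contains the lookahead).

Stack is shown with the top on the left.

Stack     Input     Action
--------------------------
E $       c , id $  output E → L E'
L E' $    c , id $  output L → c
c E' $    c , id $  match 'c'
E' $      , id $    output E' → , L E'
, L E' $  , id $    match ','
L E' $    id $      output L → id
id E' $   id $      match 'id'
E' $      $         output E' → ε
$         $         accept

The string is accepted.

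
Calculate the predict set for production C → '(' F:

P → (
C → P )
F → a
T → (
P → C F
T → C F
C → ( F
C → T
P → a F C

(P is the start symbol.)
PREDICT(C → '(' F) = (FIRST(RHS) \ {ε}) ∪ (FOLLOW(C) if ε ∈ FIRST(RHS), i.e. RHS ⇒* ε)
FIRST('(' F) = { '(' }
ε ∉ FIRST('(' F), so FOLLOW(C) is not added.
PREDICT(C → '(' F) = { '(' }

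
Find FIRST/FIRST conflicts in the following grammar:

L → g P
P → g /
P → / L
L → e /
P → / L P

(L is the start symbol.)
Productions for L:
  L → g P: FIRST = { 'g' }
  L → e /: FIRST = { 'e' }
Productions for P:
  P → g /: FIRST = { 'g' }
  P → / L: FIRST = { '/' }
  P → / L P: FIRST = { '/' }

Conflict for P: P → / L and P → / L P
  Overlap: { '/' }

Answer: Yes. P → '/' L / P → '/' L P on { '/' }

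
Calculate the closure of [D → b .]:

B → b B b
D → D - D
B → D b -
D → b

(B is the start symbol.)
{ [D → b .] }

Start with: [D → b .]
The dot is at the end, so nothing is added.

CLOSURE = { [D → b .] }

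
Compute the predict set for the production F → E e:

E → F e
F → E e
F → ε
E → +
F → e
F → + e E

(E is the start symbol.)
PREDICT(F → E e) = (FIRST(RHS) \ {ε}) ∪ (FOLLOW(F) if ε ∈ FIRST(RHS), i.e. RHS ⇒* ε)
FIRST(E) = { '+', 'e' }
FIRST(E e) = { '+', 'e' }
ε ∉ FIRST(E e), so FOLLOW(F) is not added.
PREDICT(F → E e) = { '+', 'e' }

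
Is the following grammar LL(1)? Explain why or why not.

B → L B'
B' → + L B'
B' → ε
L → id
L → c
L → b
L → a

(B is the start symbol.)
Yes, the grammar is LL(1).

A grammar is LL(1) if for each non-terminal N with multiple productions, the predict sets of those productions are pairwise disjoint, where PREDICT(N → α) = (FIRST(α) \ {ε}) ∪ (FOLLOW(N) if α ⇒* ε).

Relevant sets:
  FOLLOW(B') = { $ }

For B':
  PREDICT(B' → '+' L B') = { '+' }
  PREDICT(B' → ε) = { $ }
For L:
  PREDICT(L → id) = { 'id' }
  PREDICT(L → c) = { 'c' }
  PREDICT(L → b) = { 'b' }
  PREDICT(L → a) = { 'a' }
B has a single production, so nothing to check there.

All predict sets are disjoint. The grammar IS LL(1).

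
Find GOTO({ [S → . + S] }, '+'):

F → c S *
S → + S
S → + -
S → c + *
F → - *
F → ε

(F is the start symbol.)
{ [S → + . S], [S → . + -], [S → . + S], [S → . c + *] }

GOTO(I, '+') = CLOSURE({ [A → αX.β] : [A → α.Xβ] ∈ I, X = '+' })

Items with dot before '+', with the dot advanced:
  [S → . + S] → [S → + . S]
Closure of the advanced items:
  [S → + . S] has the dot before S: add [S → . + S], [S → . + -], [S → . c + *]

GOTO = { [S → + . S], [S → . + -], [S → . + S], [S → . c + *] }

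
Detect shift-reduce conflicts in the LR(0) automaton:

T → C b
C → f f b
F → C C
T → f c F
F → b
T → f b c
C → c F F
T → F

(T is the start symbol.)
No shift-reduce conflicts

A shift-reduce conflict occurs when an LR(0) state has both:
  - a complete (reduce) item [A → α .] (dot at the end), and
  - a shift item [B → β . c γ] (dot before a terminal).

Augment with T' → T and build the canonical LR(0) collection (I0 = CLOSURE({[T' → . T]}), then GOTO on every symbol after a dot until no new states appear). It has 19 states:
  I0: { [C → . c F F], [C → . f f b], [F → . C C], [F → . b], [T → . C b], [T → . F], [T → . f b c], [T → . f c F], [T' → . T] }  — shift
  I1: { [C → . c F F], [C → . f f b], [F → C . C], [T → C . b] }  — shift
  I2: { [T → F .] }  — reduce
  I3: { [T' → T .] }  — accept
  I4: { [F → b .] }  — reduce
  I5: { [C → . c F F], [C → . f f b], [C → c . F F], [F → . C C], [F → . b] }  — shift
  I6: { [C → f . f b], [T → f . b c], [T → f . c F] }  — shift
  I7: { [T → f b . c] }  — shift
  I8: { [C → . c F F], [C → . f f b], [F → . C C], [F → . b], [T → f c . F] }  — shift
  I9: { [C → f f . b] }  — shift
  I10: { [C → f f b .] }  — reduce
  I11: { [C → . c F F], [C → . f f b], [F → C . C] }  — shift
  I12: { [T → f c F .] }  — reduce
  I13: { [C → f . f b] }  — shift
  I14: { [F → C C .] }  — reduce
  I15: { [T → f b c .] }  — reduce
  I16: { [C → . c F F], [C → . f f b], [C → c F . F], [F → . C C], [F → . b] }  — shift
  I17: { [C → c F F .] }  — reduce
  I18: { [T → C b .] }  — reduce

No state contains both a complete item and a shift item.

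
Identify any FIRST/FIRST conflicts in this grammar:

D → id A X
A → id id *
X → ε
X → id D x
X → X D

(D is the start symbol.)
A FIRST/FIRST conflict occurs when two productions N → α and N → β for the same non-terminal have FIRST(α) ∩ FIRST(β) ≠ ∅ (with ε ∈ FIRST of a nullable right-hand side, so two nullable alternatives also conflict).

FIRST sets of the non-terminals at (or reachable through a nullable prefix from) the front of some alternative:
  FIRST(X) = { 'id', ε }
  FIRST(D) = { 'id' }

Productions for X:
  X → ε: FIRST = { ε }
  X → id D x: FIRST = { 'id' }
  X → X D: FIRST = { 'id' }
D, A have only one production, so no FIRST/FIRST conflict is possible there.

Conflict for X: X → id D x and X → X D
  Overlap: { 'id' }

Answer: Yes. X → id D x / X → X D on { 'id' }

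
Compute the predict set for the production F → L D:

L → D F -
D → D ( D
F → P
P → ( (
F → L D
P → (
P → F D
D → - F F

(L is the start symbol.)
{ '-' }

PREDICT(F → L D) = (FIRST(RHS) \ {ε}) ∪ (FOLLOW(F) if ε ∈ FIRST(RHS), i.e. RHS ⇒* ε)
FIRST(L) = { '-' }
FIRST(L D) = { '-' }
ε ∉ FIRST(L D), so FOLLOW(F) is not added.
PREDICT(F → L D) = { '-' }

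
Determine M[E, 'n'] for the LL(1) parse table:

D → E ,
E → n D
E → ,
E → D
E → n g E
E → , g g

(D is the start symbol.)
E → n D, E → D, E → n g E

To find M[E, 'n'], we find productions for E where 'n' is in the predict set (PREDICT(N → α) = (FIRST(α) \ {ε}) ∪ (FOLLOW(N) if α ⇒* ε)).

Relevant sets:
  FIRST(D) = { ',', 'n' }

E → n D: PREDICT = { 'n' }
  'n' is in predict set, so this production goes in M[E, 'n']
E → ,: PREDICT = { ',' }
E → D: PREDICT = { ',', 'n' }
  'n' is in predict set, so this production goes in M[E, 'n']
E → n g E: PREDICT = { 'n' }
  'n' is in predict set, so this production goes in M[E, 'n']
E → , g g: PREDICT = { ',' }

M[E, 'n'] = E → n D, E → D, E → n g E  (a multiply-defined cell — the grammar is not LL(1))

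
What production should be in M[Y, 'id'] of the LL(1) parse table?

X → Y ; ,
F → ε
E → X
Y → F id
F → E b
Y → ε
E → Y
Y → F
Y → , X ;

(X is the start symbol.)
Y → F id, Y → F

To find M[Y, 'id'], we find productions for Y where 'id' is in the predict set (PREDICT(N → α) = (FIRST(α) \ {ε}) ∪ (FOLLOW(N) if α ⇒* ε)).

Relevant sets:
  FIRST(F) = { ',', ';', 'b', 'id', ε }
  FOLLOW(Y) = { ';', 'b' }

Y → F id: PREDICT = { ',', ';', 'b', 'id' }
  'id' is in predict set, so this production goes in M[Y, 'id']
Y → ε: PREDICT = { ';', 'b' }
Y → F: PREDICT = { ',', ';', 'b', 'id' }
  'id' is in predict set, so this production goes in M[Y, 'id']
Y → , X ;: PREDICT = { ',' }

M[Y, 'id'] = Y → F id, Y → F  (a multiply-defined cell — the grammar is not LL(1))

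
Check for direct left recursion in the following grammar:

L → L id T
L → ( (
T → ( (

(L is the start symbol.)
Yes, L is left-recursive

Direct left recursion occurs when N → N α for some non-terminal N (the right-hand side begins with the left-hand side itself).

L → L id T: LEFT RECURSIVE (starts with L)
L → ( (: starts with '('
T → ( (: starts with '('

The grammar has direct left recursion on: L.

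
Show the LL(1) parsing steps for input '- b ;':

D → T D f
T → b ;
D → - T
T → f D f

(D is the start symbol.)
LL(1) parsing maintains a stack (initially the start symbol over $) and the input. At each step: if the stack top is a terminal, match it against the current input token; if it is a non-terminal N, replace it with the RHS of M[N, lookahead] (the unique production whose predict set contains the lookahead).

Stack is shown with the top on the left.

Stack  Input    Action
----------------------
D $    - b ; $  output D → - T
- T $  - b ; $  match '-'
T $    b ; $    output T → b ;
b ; $  b ; $    match 'b'
; $    ; $      match ';'
$      $        accept

The string is accepted.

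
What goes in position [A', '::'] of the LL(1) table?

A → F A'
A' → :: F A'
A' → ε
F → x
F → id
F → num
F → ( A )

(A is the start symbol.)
A' → :: F A'

To find M[A', '::'], we find productions for A' where '::' is in the predict set (PREDICT(N → α) = (FIRST(α) \ {ε}) ∪ (FOLLOW(N) if α ⇒* ε)).

Relevant sets:
  FOLLOW(A') = { $, ')' }

A' → :: F A': PREDICT = { '::' }
  '::' is in predict set, so this production goes in M[A', '::']
A' → ε: PREDICT = { $, ')' }

M[A', '::'] = A' → :: F A'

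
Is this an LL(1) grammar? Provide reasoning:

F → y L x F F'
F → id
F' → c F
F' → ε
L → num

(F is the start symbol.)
Relevant sets:
  FOLLOW(F') = { $, 'c' }

For F:
  PREDICT(F → y L x F F') = { 'y' }
  PREDICT(F → id) = { 'id' }
For F':
  PREDICT(F' → c F) = { 'c' }
  PREDICT(F' → ε) = { $, 'c' }
L has a single production, so nothing to check there.

Conflict found: Predict set conflict for F': { 'c' }
The grammar is NOT LL(1).

Answer: No. Predict set conflict for F': { 'c' }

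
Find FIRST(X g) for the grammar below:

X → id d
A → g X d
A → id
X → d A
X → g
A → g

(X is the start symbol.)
{ 'd', 'g', 'id' }

FIRST sets of the non-terminals involved (from the grammar, by fixed-point iteration):
  FIRST(X) = { 'd', 'g', 'id' }

To compute FIRST(X g), process the symbols left to right:
Symbol X is a non-terminal. Add FIRST(X) \ {ε} = { 'd', 'g', 'id' }
X is not nullable (ε ∉ FIRST(X)), so stop here.
FIRST(X g) = { 'd', 'g', 'id' }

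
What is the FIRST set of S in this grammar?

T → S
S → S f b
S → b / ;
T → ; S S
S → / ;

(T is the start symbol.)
To compute FIRST(S), examine every production with S on the left-hand side, reading each right-hand side left to right until a non-nullable symbol is reached.

From S → S f b:
  - S is the symbol being defined: contributes nothing new
    S is not nullable, so stop
From S → b / ;:
  - b is a terminal: add 'b' and stop
From S → / ;:
  - '/' is a terminal: add '/' and stop

Collecting: FIRST(S) = { '/', 'b' }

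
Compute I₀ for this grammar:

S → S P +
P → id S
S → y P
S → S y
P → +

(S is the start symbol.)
First, augment the grammar with S' → S
I₀ = CLOSURE({ [S' → . S] }):
  [S' → . S] has the dot before S: add [S → . S P +], [S → . y P], [S → . S y]
No further items can be added.

I₀ = { [S → . S P +], [S → . S y], [S → . y P], [S' → . S] }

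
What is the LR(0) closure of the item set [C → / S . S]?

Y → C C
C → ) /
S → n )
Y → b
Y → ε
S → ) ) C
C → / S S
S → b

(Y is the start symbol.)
To compute CLOSURE, for each item [A → α.Bβ] where B is a non-terminal, add [B → .γ] for all productions B → γ; repeat for the newly added items until nothing changes.

Start with: [C → / S . S]
  [C → / S . S] has the dot before S: add [S → . n )], [S → . ) ) C], [S → . b]
No further items can be added.

CLOSURE = { [C → / S . S], [S → . ) ) C], [S → . b], [S → . n )] }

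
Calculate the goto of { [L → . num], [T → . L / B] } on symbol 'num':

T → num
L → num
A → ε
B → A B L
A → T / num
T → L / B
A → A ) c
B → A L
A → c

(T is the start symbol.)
{ [L → num .] }

GOTO(I, 'num') = CLOSURE({ [A → αX.β] : [A → α.Xβ] ∈ I, X = 'num' })

Items with dot before 'num', with the dot advanced:
  [L → . num] → [L → num .]
Closure adds nothing (no advanced item has the dot before a non-terminal).

GOTO = { [L → num .] }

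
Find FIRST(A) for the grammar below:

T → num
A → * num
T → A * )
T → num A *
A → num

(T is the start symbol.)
{ '*', 'num' }

To compute FIRST(A), examine every production with A on the left-hand side, reading each right-hand side left to right until a non-nullable symbol is reached.

From A → * num:
  - '*' is a terminal: add '*' and stop
From A → num:
  - num is a terminal: add 'num' and stop

Collecting: FIRST(A) = { '*', 'num' }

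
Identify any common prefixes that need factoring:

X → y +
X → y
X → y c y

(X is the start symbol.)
Left-factoring is needed when two productions for the same non-terminal
share a common prefix on the right-hand side.

Productions for X:
  X → y +
  X → y
  X → y c y

Found common prefix 'y' in productions for X

Answer: Yes, X has productions with common prefix 'y'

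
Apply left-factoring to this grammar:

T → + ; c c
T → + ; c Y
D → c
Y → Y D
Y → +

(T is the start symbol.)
T → + ; c T'
T' → c
T' → Y
D → c
Y → Y D
Y → +

Left-factoring transforms A → αβ₁ | αβ₂ into A → αA' and A' → β₁ | β₂
(α is the longest common prefix among the alternatives). Repeat until
no nonterminal has two alternatives with a common prefix.

Round 1: T has alternatives sharing prefix '+ ; c'. Introduce T': T → + ; c T'
  Add: T' → c
  Add: T' → Y

No remaining common prefixes — done.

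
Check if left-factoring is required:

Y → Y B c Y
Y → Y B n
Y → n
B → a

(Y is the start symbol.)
Yes, Y has productions with common prefix 'Y B'

Left-factoring is needed when two productions for the same non-terminal
share a common prefix on the right-hand side.

Productions for Y:
  Y → Y B c Y
  Y → Y B n
  Y → n

Found common prefix 'Y B' in productions for Y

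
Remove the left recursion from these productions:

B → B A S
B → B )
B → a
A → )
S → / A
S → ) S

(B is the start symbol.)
B → a B'
B' → A S B'
B' → ) B'
B' → ε
A → )
S → / A
S → ) S

B is directly left-recursive. The standard transformation for
  A → A α₁ | ... | A α_m | β₁ | ... | β_n
is
  A  → β₁ A' | ... | β_n A'
  A' → α₁ A' | ... | α_m A' | ε

B → a becomes B → a B'
B → B A S becomes B' → A S B'
B → B ) becomes B' → ) B'
Add B' → ε

Productions for other non-terminals are unchanged:
  A → )
  S → / A
  S → ) S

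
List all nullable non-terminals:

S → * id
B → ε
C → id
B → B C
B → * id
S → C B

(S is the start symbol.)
{ 'B' }

A non-terminal is nullable if it can derive ε (the empty string): either it has an ε-production, or it has a production whose right-hand side consists entirely of nullable non-terminals.

ε-productions: B → ε
So B is immediately nullable.
No further non-terminal can be added: every production for the remaining non-terminals contains a terminal or a non-nullable non-terminal.
Nullable = { 'B' }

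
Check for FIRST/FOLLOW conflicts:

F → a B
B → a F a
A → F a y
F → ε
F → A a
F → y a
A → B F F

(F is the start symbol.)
A FIRST/FOLLOW conflict occurs when a non-terminal N has a nullable alternative N → β (β ⇒* ε) and another alternative N → α with FIRST(α) ∩ FOLLOW(N) ≠ ∅: on such a lookahead the parser cannot decide between expanding α and letting N vanish via β.

Nullable non-terminals: F.
FIRST sets used below: FIRST(A) = { 'a', 'y' }

F: nullable alternative(s) F → ε; FOLLOW(F) = { $, 'a', 'y' }
  F → a B: FIRST \ {ε} = { 'a' } — overlaps FOLLOW(F) on { 'a' }: CONFLICT
  F → ε: FIRST \ {ε} = { } — this is the only nullable alternative, skip
  F → A a: FIRST \ {ε} = { 'a', 'y' } — overlaps FOLLOW(F) on { 'a', 'y' }: CONFLICT
  F → y a: FIRST \ {ε} = { 'y' } — overlaps FOLLOW(F) on { 'y' }: CONFLICT

A, B have no nullable alternative, so no FIRST/FOLLOW check is needed there.

So the grammar has 3 FIRST/FOLLOW conflicts (marked CONFLICT above).

Answer: Yes. F → a B with FOLLOW(F) on { 'a' }; F → A a with FOLLOW(F) on { 'a', 'y' }; F → y a with FOLLOW(F) on { 'y' }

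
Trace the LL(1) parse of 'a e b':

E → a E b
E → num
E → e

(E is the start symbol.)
LL(1) parsing maintains a stack (initially the start symbol over $) and the input. At each step: if the stack top is a terminal, match it against the current input token; if it is a non-terminal N, replace it with the RHS of M[N, lookahead] (the unique production whose predict set contains the lookahead).

Stack is shown with the top on the left.

Stack    Input    Action
------------------------
E $      a e b $  output E → a E b
a E b $  a e b $  match 'a'
E b $    e b $    output E → e
e b $    e b $    match 'e'
b $      b $      match 'b'
$        $        accept

The string is accepted.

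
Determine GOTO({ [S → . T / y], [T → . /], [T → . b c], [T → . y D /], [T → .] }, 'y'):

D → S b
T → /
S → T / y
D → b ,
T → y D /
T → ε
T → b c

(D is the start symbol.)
GOTO(I, 'y') = CLOSURE({ [A → αX.β] : [A → α.Xβ] ∈ I, X = 'y' })

Items with dot before 'y', with the dot advanced:
  [T → . y D /] → [T → y . D /]
Closure of the advanced items:
  [T → y . D /] has the dot before D: add [D → . S b], [D → . b ,]
  [D → . S b] has the dot before S: add [S → . T / y]
  [S → . T / y] has the dot before T: add [T → . /], [T → . y D /], [T → .], [T → . b c]

GOTO = { [D → . S b], [D → . b ,], [S → . T / y], [T → . /], [T → . b c], [T → . y D /], [T → .], [T → y . D /] }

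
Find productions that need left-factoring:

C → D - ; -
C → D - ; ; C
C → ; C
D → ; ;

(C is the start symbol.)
Left-factoring is needed when two productions for the same non-terminal
share a common prefix on the right-hand side.

Productions for C:
  C → D - ; -
  C → D - ; ; C
  C → ; C

Found common prefix 'D - ;' in productions for C

Answer: Yes, C has productions with common prefix 'D - ;'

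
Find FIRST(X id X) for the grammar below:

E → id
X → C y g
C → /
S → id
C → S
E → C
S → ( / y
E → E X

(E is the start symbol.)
{ '(', '/', 'id' }

FIRST sets of the non-terminals involved (from the grammar, by fixed-point iteration):
  FIRST(X) = { '(', '/', 'id' }

To compute FIRST(X id X), process the symbols left to right:
Symbol X is a non-terminal. Add FIRST(X) \ {ε} = { '(', '/', 'id' }
X is not nullable (ε ∉ FIRST(X)), so stop here.
FIRST(X id X) = { '(', '/', 'id' }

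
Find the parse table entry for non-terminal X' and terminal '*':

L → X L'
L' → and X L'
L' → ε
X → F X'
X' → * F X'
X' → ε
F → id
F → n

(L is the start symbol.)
To find M[X', '*'], we find productions for X' where '*' is in the predict set (PREDICT(N → α) = (FIRST(α) \ {ε}) ∪ (FOLLOW(N) if α ⇒* ε)).

Relevant sets:
  FOLLOW(X') = { $, 'and' }

X' → * F X': PREDICT = { '*' }
  '*' is in predict set, so this production goes in M[X', '*']
X' → ε: PREDICT = { $, 'and' }

M[X', '*'] = X' → * F X'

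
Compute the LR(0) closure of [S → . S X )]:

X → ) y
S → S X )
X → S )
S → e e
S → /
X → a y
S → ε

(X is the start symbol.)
To compute CLOSURE, for each item [A → α.Bβ] where B is a non-terminal, add [B → .γ] for all productions B → γ; repeat for the newly added items until nothing changes.

Start with: [S → . S X )]
  [S → . S X )] has the dot before S: add [S → . e e], [S → . /], [S → .]
No further items can be added.

CLOSURE = { [S → . /], [S → . S X )], [S → . e e], [S → .] }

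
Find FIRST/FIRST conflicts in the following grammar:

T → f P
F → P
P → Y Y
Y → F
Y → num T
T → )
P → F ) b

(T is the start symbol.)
Yes. P → Y Y / P → F ')' b on { 'num' }; Y → F / Y → num T on { 'num' }

FIRST sets of the non-terminals at (or reachable through a nullable prefix from) the front of some alternative:
  FIRST(Y) = { 'num' }
  FIRST(F) = { 'num' }

Productions for T:
  T → f P: FIRST = { 'f' }
  T → ): FIRST = { ')' }
Productions for P:
  P → Y Y: FIRST = { 'num' }
  P → F ) b: FIRST = { 'num' }
Productions for Y:
  Y → F: FIRST = { 'num' }
  Y → num T: FIRST = { 'num' }
F has only one production, so no FIRST/FIRST conflict is possible there.

Conflict for P: P → Y Y and P → F ) b
  Overlap: { 'num' }
Conflict for Y: Y → F and Y → num T
  Overlap: { 'num' }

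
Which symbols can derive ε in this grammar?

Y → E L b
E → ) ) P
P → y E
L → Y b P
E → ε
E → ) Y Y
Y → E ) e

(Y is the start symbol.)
{ 'E' }

A non-terminal is nullable if it can derive ε (the empty string): either it has an ε-production, or it has a production whose right-hand side consists entirely of nullable non-terminals.

ε-productions: E → ε
So E is immediately nullable.
No further non-terminal can be added: every production for the remaining non-terminals contains a terminal or a non-nullable non-terminal.
Nullable = { 'E' }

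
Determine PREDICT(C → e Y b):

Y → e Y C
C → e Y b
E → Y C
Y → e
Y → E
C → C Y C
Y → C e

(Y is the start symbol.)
{ 'e' }

PREDICT(C → e Y b) = (FIRST(RHS) \ {ε}) ∪ (FOLLOW(C) if ε ∈ FIRST(RHS), i.e. RHS ⇒* ε)
FIRST(e Y b) = { 'e' }
ε ∉ FIRST(e Y b), so FOLLOW(C) is not added.
PREDICT(C → e Y b) = { 'e' }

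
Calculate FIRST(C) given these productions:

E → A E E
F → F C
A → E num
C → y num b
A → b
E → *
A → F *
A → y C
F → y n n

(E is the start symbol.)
{ 'y' }

From C → y num b:
  - y is a terminal: add 'y' and stop

Collecting: FIRST(C) = { 'y' }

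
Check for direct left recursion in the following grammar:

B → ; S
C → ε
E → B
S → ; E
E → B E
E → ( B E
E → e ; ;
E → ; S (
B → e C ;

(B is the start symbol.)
No direct left recursion

B → ; S: starts with ';'
C → ε: starts with ε
E → B: starts with B
S → ; E: starts with ';'
E → B E: starts with B
E → ( B E: starts with '('
E → e ; ;: starts with e
E → ; S (: starts with ';'
B → e C ;: starts with e

No direct left recursion found.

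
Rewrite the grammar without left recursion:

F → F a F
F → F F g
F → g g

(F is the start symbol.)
F → g g F'
F' → a F F'
F' → F g F'
F' → ε

F is directly left-recursive. The standard transformation for
  A → A α₁ | ... | A α_m | β₁ | ... | β_n
is
  A  → β₁ A' | ... | β_n A'
  A' → α₁ A' | ... | α_m A' | ε

F → g g becomes F → g g F'
F → F a F becomes F' → a F F'
F → F F g becomes F' → F g F'
Add F' → ε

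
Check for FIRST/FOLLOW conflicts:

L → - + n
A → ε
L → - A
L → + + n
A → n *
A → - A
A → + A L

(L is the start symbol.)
A FIRST/FOLLOW conflict occurs when a non-terminal N has a nullable alternative N → β (β ⇒* ε) and another alternative N → α with FIRST(α) ∩ FOLLOW(N) ≠ ∅: on such a lookahead the parser cannot decide between expanding α and letting N vanish via β.

Nullable non-terminals: A.

A: nullable alternative(s) A → ε; FOLLOW(A) = { $, '+', '-' }
  A → ε: FIRST \ {ε} = { } — this is the only nullable alternative, skip
  A → n *: FIRST \ {ε} = { 'n' } — disjoint from FOLLOW(A)
  A → - A: FIRST \ {ε} = { '-' } — overlaps FOLLOW(A) on { '-' }: CONFLICT
  A → + A L: FIRST \ {ε} = { '+' } — overlaps FOLLOW(A) on { '+' }: CONFLICT

L has no nullable alternative, so no FIRST/FOLLOW check is needed there.

So the grammar has 2 FIRST/FOLLOW conflicts (marked CONFLICT above).

Answer: Yes. A → '-' A with FOLLOW(A) on { '-' }; A → '+' A L with FOLLOW(A) on { '+' }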